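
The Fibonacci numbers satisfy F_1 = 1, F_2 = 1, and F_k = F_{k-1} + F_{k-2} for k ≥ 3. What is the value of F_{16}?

Iterating the recurrence up to F_{9} = 34 and F_{8} = 21:
F_{10} = F_{9} + F_{8} = 34 + 21 = 55
F_{11} = F_{10} + F_{9} = 55 + 34 = 89
F_{12} = F_{11} + F_{10} = 89 + 55 = 144
F_{13} = F_{12} + F_{11} = 144 + 89 = 233
F_{14} = F_{13} + F_{12} = 233 + 144 = 377
F_{15} = F_{14} + F_{13} = 377 + 233 = 610
F_{16} = F_{15} + F_{14} = 610 + 377 = 987

987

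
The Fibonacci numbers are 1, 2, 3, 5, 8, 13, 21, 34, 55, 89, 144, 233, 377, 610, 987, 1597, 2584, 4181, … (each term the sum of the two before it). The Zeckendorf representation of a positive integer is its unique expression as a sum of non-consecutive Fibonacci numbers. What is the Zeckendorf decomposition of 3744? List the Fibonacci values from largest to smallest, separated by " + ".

2584 + 987 + 144 + 21 + 8

Repeatedly subtract the largest Fibonacci number that fits:
largest Fibonacci ≤ 3744 is 2584; 3744 − 2584 = 1160
largest Fibonacci ≤ 1160 is 987; 1160 − 987 = 173
largest Fibonacci ≤ 173 is 144; 173 − 144 = 29
largest Fibonacci ≤ 29 is 21; 29 − 21 = 8
largest Fibonacci ≤ 8 is 8; 8 − 8 = 0
So 3744 = 2584 + 987 + 144 + 21 + 8, with no two terms consecutive in the sequence.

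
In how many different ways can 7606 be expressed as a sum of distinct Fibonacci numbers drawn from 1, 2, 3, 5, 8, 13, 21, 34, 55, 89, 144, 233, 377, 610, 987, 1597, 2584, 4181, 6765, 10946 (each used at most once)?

Each representation comes from the Zeckendorf form by replacing some F_k with F_{k−1} + F_{k−2} where possible.
7606 = 6765+610+144+55+21+8+3 = 6765+610+144+55+21+8+2+1 = 6765+377+233+144+55+21+8+3 = 6765+610+144+55+21+5+3+2+1 = … (32 more), for 36 in all.

36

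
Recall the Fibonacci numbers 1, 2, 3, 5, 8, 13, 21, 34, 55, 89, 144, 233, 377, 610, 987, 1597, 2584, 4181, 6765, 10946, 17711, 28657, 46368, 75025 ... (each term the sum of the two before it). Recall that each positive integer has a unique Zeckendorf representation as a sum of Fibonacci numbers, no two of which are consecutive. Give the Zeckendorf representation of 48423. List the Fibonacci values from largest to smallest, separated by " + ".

46368 + 1597 + 377 + 55 + 21 + 5

Greedily peel off the largest Fibonacci term at each step:
46368 ≤ 48423 < 75025, so take 46368; remainder 2055
1597 ≤ 2055 < 2584, so take 1597; remainder 458
377 ≤ 458 < 610, so take 377; remainder 81
55 ≤ 81 < 89, so take 55; remainder 26
21 ≤ 26 < 34, so take 21; remainder 5
5 ≤ 5 < 8, so take 5; remainder 0
So 48423 = 46368 + 1597 + 377 + 55 + 21 + 5, with no two terms consecutive in the sequence.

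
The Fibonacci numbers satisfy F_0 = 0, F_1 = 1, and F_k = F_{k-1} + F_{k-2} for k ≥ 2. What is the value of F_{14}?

Iterating the recurrence up to F_{10} = 55 and F_{9} = 34:
F_{11} = F_{10} + F_{9} = 55 + 34 = 89
F_{12} = F_{11} + F_{10} = 89 + 55 = 144
F_{13} = F_{12} + F_{11} = 144 + 89 = 233
F_{14} = F_{13} + F_{12} = 233 + 144 = 377

377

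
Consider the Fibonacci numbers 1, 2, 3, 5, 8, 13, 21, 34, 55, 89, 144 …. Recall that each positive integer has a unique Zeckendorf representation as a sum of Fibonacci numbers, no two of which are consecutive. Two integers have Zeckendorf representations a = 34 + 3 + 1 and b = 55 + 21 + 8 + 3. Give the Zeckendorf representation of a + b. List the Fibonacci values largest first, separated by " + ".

The two numbers are 38 and 87, so their sum is 125.
Greedily peel off the largest Fibonacci term at each step:
125 − 89 = 36
36 − 34 = 2
2 − 2 = 0

89 + 34 + 2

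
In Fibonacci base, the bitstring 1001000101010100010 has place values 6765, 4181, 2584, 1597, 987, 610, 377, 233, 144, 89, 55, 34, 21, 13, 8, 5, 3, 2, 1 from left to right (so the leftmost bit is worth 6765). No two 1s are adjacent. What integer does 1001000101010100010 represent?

8733

Summing the place values of the 1 bits: 6765 + 1597 + 233 + 89 + 34 + 13 + 2 = 8733.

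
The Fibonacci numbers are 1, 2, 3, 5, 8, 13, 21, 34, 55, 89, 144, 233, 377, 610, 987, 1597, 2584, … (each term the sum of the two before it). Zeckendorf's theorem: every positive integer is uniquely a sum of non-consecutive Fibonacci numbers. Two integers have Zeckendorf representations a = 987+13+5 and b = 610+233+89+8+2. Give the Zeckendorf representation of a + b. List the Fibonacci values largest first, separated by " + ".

1597 + 233 + 89 + 21 + 5 + 2

The two numbers are 1005 and 942, so their sum is 1947.
1947: greatest Fibonacci not exceeding it is 1597, leaving 350
350: greatest Fibonacci not exceeding it is 233, leaving 117
117: greatest Fibonacci not exceeding it is 89, leaving 28
28: greatest Fibonacci not exceeding it is 21, leaving 7
7: greatest Fibonacci not exceeding it is 5, leaving 2
2: greatest Fibonacci not exceeding it is 2, leaving 0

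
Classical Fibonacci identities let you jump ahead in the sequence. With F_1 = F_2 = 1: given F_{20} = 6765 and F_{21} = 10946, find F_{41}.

165580141

By F_{2k+1} = F_k² + F_{k+1}²: F_{41} = 6765² + 10946² = 45765225 + 119814916 = 165580141.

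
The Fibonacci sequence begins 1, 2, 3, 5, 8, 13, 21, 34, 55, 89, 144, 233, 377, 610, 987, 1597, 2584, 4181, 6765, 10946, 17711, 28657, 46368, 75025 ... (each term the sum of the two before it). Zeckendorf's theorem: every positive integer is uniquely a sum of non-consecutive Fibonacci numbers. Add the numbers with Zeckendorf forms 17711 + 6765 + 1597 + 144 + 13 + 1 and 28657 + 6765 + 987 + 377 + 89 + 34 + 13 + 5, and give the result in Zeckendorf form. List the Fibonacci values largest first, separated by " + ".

The two numbers are 26231 and 36927, so their sum is 63158.
46368 ≤ 63158 < 75025, so take 46368; remainder 16790
10946 ≤ 16790 < 17711, so take 10946; remainder 5844
4181 ≤ 5844 < 6765, so take 4181; remainder 1663
1597 ≤ 1663 < 2584, so take 1597; remainder 66
55 ≤ 66 < 89, so take 55; remainder 11
8 ≤ 11 < 13, so take 8; remainder 3
3 ≤ 3 < 5, so take 3; remainder 0

46368 + 10946 + 4181 + 1597 + 55 + 8 + 3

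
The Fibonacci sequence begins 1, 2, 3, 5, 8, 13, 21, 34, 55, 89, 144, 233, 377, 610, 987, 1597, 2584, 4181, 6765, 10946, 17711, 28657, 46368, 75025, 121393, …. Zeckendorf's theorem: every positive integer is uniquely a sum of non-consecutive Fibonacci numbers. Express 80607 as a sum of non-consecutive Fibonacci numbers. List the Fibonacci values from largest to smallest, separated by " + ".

75025 + 4181 + 987 + 377 + 34 + 3

subtract 75025 from 80607: 5582 remains
subtract 4181 from 5582: 1401 remains
subtract 987 from 1401: 414 remains
subtract 377 from 414: 37 remains
subtract 34 from 37: 3 remains
subtract 3 from 3: 0 remains
So 80607 = 75025 + 4181 + 987 + 377 + 34 + 3, with no two terms consecutive in the sequence.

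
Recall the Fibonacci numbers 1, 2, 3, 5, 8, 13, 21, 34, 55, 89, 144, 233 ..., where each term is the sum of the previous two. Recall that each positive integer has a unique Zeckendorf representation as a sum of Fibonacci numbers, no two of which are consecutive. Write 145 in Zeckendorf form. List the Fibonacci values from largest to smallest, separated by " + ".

Greedy algorithm:
144 ≤ 145 < 233, so take 144; remainder 1
1 ≤ 1 < 2, so take 1; remainder 0
So 145 = 144 + 1, with no two terms consecutive in the sequence.

144 + 1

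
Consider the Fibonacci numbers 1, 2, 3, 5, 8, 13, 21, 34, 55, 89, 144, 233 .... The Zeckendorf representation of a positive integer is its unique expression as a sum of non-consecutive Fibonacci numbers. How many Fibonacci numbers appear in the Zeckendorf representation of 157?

Greedy algorithm:
157: greatest Fibonacci not exceeding it is 144, leaving 13
13: greatest Fibonacci not exceeding it is 13, leaving 0
157 = 144 + 13, which has 2 terms.

2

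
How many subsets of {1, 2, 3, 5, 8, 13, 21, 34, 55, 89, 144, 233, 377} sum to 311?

10

Starting from the Zeckendorf form and repeatedly splitting a term F_k into F_{k−1} + F_{k−2} (when neither is already used) reaches every representation.
311 = 233+55+21+2 = 233+55+13+8+2 = 144+89+55+21+2 = 233+55+13+5+3+2 = 233+34+21+13+8+2 = … (5 more), for 10 in all.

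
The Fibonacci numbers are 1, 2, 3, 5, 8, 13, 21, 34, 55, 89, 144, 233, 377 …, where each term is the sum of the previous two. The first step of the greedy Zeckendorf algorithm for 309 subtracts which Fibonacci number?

233 ≤ 309 < 377, so the largest Fibonacci number not exceeding 309 is 233.

233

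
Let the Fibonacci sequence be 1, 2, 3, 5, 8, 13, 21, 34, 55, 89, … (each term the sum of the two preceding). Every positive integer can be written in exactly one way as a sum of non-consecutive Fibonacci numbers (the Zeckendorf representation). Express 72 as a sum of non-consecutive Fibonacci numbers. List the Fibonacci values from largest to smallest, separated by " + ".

55 + 13 + 3 + 1

55 ≤ 72 < 89, so take 55; remainder 17
13 ≤ 17 < 21, so take 13; remainder 4
3 ≤ 4 < 5, so take 3; remainder 1
1 ≤ 1 < 2, so take 1; remainder 0
So 72 = 55 + 13 + 3 + 1, with no two terms consecutive in the sequence.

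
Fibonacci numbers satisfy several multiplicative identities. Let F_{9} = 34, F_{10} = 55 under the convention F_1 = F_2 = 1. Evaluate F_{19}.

By the addition formula F_{m+n} = F_m F_{n+1} + F_{m−1} F_n with m=10, n=9: F_{19} = 55·55 + 34·34 = 3025 + 1156 = 4181.

4181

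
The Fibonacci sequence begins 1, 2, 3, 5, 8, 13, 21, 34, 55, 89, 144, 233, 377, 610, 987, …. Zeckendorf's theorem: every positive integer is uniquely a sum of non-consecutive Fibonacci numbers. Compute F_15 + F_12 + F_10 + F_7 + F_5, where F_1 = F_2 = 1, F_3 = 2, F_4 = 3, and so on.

827

F_15 + F_12 + F_10 + F_7 + F_5 = 610 + 144 + 55 + 13 + 5 = 827.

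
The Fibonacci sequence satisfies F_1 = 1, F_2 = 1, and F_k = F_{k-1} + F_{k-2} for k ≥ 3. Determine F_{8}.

21

F_{2} = F_{1} + F_{0} = 1 + 0 = 1
F_{3} = F_{2} + F_{1} = 1 + 1 = 2
F_{4} = F_{3} + F_{2} = 2 + 1 = 3
F_{5} = F_{4} + F_{3} = 3 + 2 = 5
F_{6} = F_{5} + F_{4} = 5 + 3 = 8
F_{7} = F_{6} + F_{5} = 8 + 5 = 13
F_{8} = F_{7} + F_{6} = 13 + 8 = 21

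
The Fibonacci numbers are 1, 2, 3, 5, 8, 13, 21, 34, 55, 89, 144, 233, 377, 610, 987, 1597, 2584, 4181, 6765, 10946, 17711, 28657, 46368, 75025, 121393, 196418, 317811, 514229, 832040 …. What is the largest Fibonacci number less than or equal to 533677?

514229 ≤ 533677 < 832040, so the largest Fibonacci number not exceeding 533677 is 514229.

514229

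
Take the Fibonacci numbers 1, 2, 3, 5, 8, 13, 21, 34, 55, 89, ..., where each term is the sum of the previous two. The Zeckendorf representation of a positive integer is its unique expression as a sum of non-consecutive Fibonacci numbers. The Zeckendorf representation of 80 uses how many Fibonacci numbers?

55 ≤ 80 < 89, so take 55; remainder 25
21 ≤ 25 < 34, so take 21; remainder 4
3 ≤ 4 < 5, so take 3; remainder 1
1 ≤ 1 < 2, so take 1; remainder 0
80 = 55 + 21 + 3 + 1, which has 4 terms.

4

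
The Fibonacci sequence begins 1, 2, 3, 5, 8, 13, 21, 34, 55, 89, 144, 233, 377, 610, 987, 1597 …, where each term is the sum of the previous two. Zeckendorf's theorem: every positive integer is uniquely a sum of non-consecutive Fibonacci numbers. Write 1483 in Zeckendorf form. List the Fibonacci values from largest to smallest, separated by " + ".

987 + 377 + 89 + 21 + 8 + 1

take 987 (≤ 1483); 1483 − 987 = 496
take 377 (≤ 496); 496 − 377 = 119
take 89 (≤ 119); 119 − 89 = 30
take 21 (≤ 30); 30 − 21 = 9
take 8 (≤ 9); 9 − 8 = 1
take 1 (≤ 1); 1 − 1 = 0
So 1483 = 987 + 377 + 89 + 21 + 8 + 1, with no two terms consecutive in the sequence.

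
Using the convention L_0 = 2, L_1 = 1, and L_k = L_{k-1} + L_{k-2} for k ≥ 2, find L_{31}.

Iterating the recurrence up to L_{25} = 167761 and L_{24} = 103682:
L_{26} = L_{25} + L_{24} = 167761 + 103682 = 271443
L_{27} = L_{26} + L_{25} = 271443 + 167761 = 439204
L_{28} = L_{27} + L_{26} = 439204 + 271443 = 710647
L_{29} = L_{28} + L_{27} = 710647 + 439204 = 1149851
L_{30} = L_{29} + L_{28} = 1149851 + 710647 = 1860498
L_{31} = L_{30} + L_{29} = 1860498 + 1149851 = 3010349

3010349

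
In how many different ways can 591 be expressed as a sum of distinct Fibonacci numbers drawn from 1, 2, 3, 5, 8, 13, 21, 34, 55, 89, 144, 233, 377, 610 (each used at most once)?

8

Each representation comes from the Zeckendorf form by replacing some F_k with F_{k−1} + F_{k−2} where possible.
591 = 377+144+55+13+2 = 377+144+55+8+5+2 = 377+144+34+21+13+2 = … (5 more), for 8 in all.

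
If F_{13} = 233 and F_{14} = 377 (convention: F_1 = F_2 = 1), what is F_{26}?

By the doubling identity F_{2k} = F_k(2F_{k+1} − F_k): F_{26} = 233·(2·377 − 233) = 233·521 = 121393.

121393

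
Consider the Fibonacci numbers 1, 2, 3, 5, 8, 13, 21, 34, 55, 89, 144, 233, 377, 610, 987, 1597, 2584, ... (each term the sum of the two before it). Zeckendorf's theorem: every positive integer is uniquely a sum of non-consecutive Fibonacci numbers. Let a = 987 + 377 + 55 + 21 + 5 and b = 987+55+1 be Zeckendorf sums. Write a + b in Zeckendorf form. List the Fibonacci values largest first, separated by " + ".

The two numbers are 1445 and 1043, so their sum is 2488.
2488: greatest Fibonacci not exceeding it is 1597, leaving 891
891: greatest Fibonacci not exceeding it is 610, leaving 281
281: greatest Fibonacci not exceeding it is 233, leaving 48
48: greatest Fibonacci not exceeding it is 34, leaving 14
14: greatest Fibonacci not exceeding it is 13, leaving 1
1: greatest Fibonacci not exceeding it is 1, leaving 0

1597 + 610 + 233 + 34 + 13 + 1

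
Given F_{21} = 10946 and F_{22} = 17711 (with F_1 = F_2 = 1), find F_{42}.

267914296

By the doubling identity F_{2k} = F_k(2F_{k+1} − F_k): F_{42} = 10946·(2·17711 − 10946) = 10946·24476 = 267914296.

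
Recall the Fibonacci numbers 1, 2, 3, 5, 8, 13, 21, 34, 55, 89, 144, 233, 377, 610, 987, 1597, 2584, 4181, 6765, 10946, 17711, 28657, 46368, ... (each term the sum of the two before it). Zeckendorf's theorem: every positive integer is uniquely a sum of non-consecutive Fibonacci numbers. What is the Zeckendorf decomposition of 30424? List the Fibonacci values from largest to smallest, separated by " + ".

take 28657 (≤ 30424); 30424 − 28657 = 1767
take 1597 (≤ 1767); 1767 − 1597 = 170
take 144 (≤ 170); 170 − 144 = 26
take 21 (≤ 26); 26 − 21 = 5
take 5 (≤ 5); 5 − 5 = 0
So 30424 = 28657 + 1597 + 144 + 21 + 5, with no two terms consecutive in the sequence.

28657 + 1597 + 144 + 21 + 5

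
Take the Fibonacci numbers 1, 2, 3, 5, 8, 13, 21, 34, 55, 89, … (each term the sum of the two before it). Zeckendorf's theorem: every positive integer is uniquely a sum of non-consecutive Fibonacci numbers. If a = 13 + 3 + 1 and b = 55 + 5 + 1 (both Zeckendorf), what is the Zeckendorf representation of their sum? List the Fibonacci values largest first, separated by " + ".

55 + 21 + 2

The two numbers are 17 and 61, so their sum is 78.
Greedy algorithm:
78 − 55 = 23
23 − 21 = 2
2 − 2 = 0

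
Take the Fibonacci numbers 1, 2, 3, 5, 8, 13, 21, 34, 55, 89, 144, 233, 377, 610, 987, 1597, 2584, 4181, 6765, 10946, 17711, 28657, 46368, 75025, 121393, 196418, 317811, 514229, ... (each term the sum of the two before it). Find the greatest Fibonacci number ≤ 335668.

317811

317811 ≤ 335668 < 514229, so the largest Fibonacci number not exceeding 335668 is 317811.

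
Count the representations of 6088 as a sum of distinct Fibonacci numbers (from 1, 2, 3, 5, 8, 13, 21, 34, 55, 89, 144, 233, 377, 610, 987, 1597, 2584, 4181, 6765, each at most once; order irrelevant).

6088 = 4181+1597+233+55+21+1 = 4181+1597+233+55+13+8+1 = 4181+1597+144+89+55+21+1 = … (37 more), for 40 in all.

40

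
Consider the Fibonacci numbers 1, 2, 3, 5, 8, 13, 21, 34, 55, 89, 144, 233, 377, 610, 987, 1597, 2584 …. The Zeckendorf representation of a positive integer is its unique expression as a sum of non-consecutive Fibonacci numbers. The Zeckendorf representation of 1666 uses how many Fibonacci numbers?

Greedily peel off the largest Fibonacci term at each step:
take 1597 (≤ 1666); 1666 − 1597 = 69
take 55 (≤ 69); 69 − 55 = 14
take 13 (≤ 14); 14 − 13 = 1
take 1 (≤ 1); 1 − 1 = 0
1666 = 1597 + 55 + 13 + 1, which has 4 terms.

4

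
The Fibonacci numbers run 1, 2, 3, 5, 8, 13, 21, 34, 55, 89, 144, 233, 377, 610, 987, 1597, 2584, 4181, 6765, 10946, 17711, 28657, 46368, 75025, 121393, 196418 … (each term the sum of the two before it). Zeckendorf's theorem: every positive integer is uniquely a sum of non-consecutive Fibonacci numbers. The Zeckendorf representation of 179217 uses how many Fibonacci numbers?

8

largest Fibonacci ≤ 179217 is 121393; 179217 − 121393 = 57824
largest Fibonacci ≤ 57824 is 46368; 57824 − 46368 = 11456
largest Fibonacci ≤ 11456 is 10946; 11456 − 10946 = 510
largest Fibonacci ≤ 510 is 377; 510 − 377 = 133
largest Fibonacci ≤ 133 is 89; 133 − 89 = 44
largest Fibonacci ≤ 44 is 34; 44 − 34 = 10
largest Fibonacci ≤ 10 is 8; 10 − 8 = 2
largest Fibonacci ≤ 2 is 2; 2 − 2 = 0
179217 = 121393 + 46368 + 10946 + 377 + 89 + 34 + 8 + 2, which has 8 terms.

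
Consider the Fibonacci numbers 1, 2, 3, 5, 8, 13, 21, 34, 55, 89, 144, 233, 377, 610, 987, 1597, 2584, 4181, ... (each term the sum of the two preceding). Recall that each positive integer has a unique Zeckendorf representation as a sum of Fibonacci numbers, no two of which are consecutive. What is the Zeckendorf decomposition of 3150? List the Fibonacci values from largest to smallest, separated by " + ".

2584 + 377 + 144 + 34 + 8 + 3

Greedy algorithm:
subtract 2584 from 3150: 566 remains
subtract 377 from 566: 189 remains
subtract 144 from 189: 45 remains
subtract 34 from 45: 11 remains
subtract 8 from 11: 3 remains
subtract 3 from 3: 0 remains
So 3150 = 2584 + 377 + 144 + 34 + 8 + 3, with no two terms consecutive in the sequence.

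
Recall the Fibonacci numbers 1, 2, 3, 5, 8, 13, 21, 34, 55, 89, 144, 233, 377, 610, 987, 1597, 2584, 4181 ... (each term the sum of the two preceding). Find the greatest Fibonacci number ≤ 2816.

2584 ≤ 2816 < 4181, so the largest Fibonacci number not exceeding 2816 is 2584.

2584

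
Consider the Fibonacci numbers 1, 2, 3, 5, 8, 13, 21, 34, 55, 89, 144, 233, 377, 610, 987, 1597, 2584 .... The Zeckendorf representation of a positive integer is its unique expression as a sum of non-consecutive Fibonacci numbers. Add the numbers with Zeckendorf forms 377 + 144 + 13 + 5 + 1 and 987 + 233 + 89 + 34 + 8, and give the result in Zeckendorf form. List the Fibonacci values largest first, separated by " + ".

The two numbers are 540 and 1351, so their sum is 1891.
largest Fibonacci ≤ 1891 is 1597; 1891 − 1597 = 294
largest Fibonacci ≤ 294 is 233; 294 − 233 = 61
largest Fibonacci ≤ 61 is 55; 61 − 55 = 6
largest Fibonacci ≤ 6 is 5; 6 − 5 = 1
largest Fibonacci ≤ 1 is 1; 1 − 1 = 0

1597 + 233 + 55 + 5 + 1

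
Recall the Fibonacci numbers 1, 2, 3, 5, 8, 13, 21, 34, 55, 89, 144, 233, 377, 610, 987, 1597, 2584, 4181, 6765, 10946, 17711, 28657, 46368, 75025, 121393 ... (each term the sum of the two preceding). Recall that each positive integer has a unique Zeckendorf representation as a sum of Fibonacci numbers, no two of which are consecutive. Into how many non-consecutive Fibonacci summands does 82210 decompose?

82210 − 75025 = 7185
7185 − 6765 = 420
420 − 377 = 43
43 − 34 = 9
9 − 8 = 1
1 − 1 = 0
82210 = 75025 + 6765 + 377 + 34 + 8 + 1, which has 6 terms.

6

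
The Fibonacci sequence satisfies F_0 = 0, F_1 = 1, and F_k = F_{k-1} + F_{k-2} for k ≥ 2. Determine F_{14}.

Iterating the recurrence up to F_{10} = 55 and F_{9} = 34:
F_{11} = F_{10} + F_{9} = 55 + 34 = 89
F_{12} = F_{11} + F_{10} = 89 + 55 = 144
F_{13} = F_{12} + F_{11} = 144 + 89 = 233
F_{14} = F_{13} + F_{12} = 233 + 144 = 377

377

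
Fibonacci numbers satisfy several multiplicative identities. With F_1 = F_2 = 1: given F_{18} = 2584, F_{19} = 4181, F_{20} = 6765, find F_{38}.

39088169

By the addition formula F_{m+n} = F_m F_{n+1} + F_{m−1} F_n with m=19, n=19: F_{38} = 4181·6765 + 2584·4181 = 28284465 + 10803704 = 39088169.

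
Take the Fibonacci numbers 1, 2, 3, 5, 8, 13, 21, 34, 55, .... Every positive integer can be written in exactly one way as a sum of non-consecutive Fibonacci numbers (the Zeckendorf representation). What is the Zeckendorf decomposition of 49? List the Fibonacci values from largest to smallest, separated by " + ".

34 + 13 + 2

Greedily peel off the largest Fibonacci term at each step:
34 ≤ 49 < 55, so take 34; remainder 15
13 ≤ 15 < 21, so take 13; remainder 2
2 ≤ 2 < 3, so take 2; remainder 0
So 49 = 34 + 13 + 2, with no two terms consecutive in the sequence.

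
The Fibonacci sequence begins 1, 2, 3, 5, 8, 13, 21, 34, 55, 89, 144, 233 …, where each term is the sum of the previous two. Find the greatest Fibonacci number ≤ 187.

144

144 ≤ 187 < 233, so the largest Fibonacci number not exceeding 187 is 144.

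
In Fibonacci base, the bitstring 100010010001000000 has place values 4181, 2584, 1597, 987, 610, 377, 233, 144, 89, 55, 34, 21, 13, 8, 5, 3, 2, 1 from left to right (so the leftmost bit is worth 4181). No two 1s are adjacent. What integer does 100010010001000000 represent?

4956

Summing the place values of the 1 bits: 4181 + 610 + 144 + 21 = 4956.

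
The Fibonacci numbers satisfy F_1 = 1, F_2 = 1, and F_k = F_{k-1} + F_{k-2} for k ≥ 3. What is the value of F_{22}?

17711

Iterating the recurrence up to F_{15} = 610 and F_{14} = 377:
F_{16} = F_{15} + F_{14} = 610 + 377 = 987
F_{17} = F_{16} + F_{15} = 987 + 610 = 1597
F_{18} = F_{17} + F_{16} = 1597 + 987 = 2584
F_{19} = F_{18} + F_{17} = 2584 + 1597 = 4181
F_{20} = F_{19} + F_{18} = 4181 + 2584 = 6765
F_{21} = F_{20} + F_{19} = 6765 + 4181 = 10946
F_{22} = F_{21} + F_{20} = 10946 + 6765 = 17711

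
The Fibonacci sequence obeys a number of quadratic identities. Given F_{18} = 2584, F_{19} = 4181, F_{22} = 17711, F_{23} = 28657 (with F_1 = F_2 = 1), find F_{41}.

165580141

By the addition formula F_{m+n} = F_m F_{n+1} + F_{m−1} F_n with m=19, n=22: F_{41} = 4181·28657 + 2584·17711 = 119814917 + 45765224 = 165580141.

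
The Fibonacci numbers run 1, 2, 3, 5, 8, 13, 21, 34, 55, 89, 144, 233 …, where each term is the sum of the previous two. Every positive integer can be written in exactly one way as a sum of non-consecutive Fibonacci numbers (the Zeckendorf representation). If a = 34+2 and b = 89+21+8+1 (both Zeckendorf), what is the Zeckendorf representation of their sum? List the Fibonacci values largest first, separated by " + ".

The two numbers are 36 and 119, so their sum is 155.
Greedily peel off the largest Fibonacci term at each step:
155: greatest Fibonacci not exceeding it is 144, leaving 11
11: greatest Fibonacci not exceeding it is 8, leaving 3
3: greatest Fibonacci not exceeding it is 3, leaving 0

144 + 8 + 3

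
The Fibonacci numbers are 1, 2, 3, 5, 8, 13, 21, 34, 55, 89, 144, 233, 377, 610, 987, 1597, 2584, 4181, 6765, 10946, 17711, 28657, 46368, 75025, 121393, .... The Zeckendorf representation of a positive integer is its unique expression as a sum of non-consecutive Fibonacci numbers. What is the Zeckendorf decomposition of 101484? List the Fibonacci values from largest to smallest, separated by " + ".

75025 + 17711 + 6765 + 1597 + 377 + 8 + 1

101484: greatest Fibonacci not exceeding it is 75025, leaving 26459
26459: greatest Fibonacci not exceeding it is 17711, leaving 8748
8748: greatest Fibonacci not exceeding it is 6765, leaving 1983
1983: greatest Fibonacci not exceeding it is 1597, leaving 386
386: greatest Fibonacci not exceeding it is 377, leaving 9
9: greatest Fibonacci not exceeding it is 8, leaving 1
1: greatest Fibonacci not exceeding it is 1, leaving 0
So 101484 = 75025 + 17711 + 6765 + 1597 + 377 + 8 + 1, with no two terms consecutive in the sequence.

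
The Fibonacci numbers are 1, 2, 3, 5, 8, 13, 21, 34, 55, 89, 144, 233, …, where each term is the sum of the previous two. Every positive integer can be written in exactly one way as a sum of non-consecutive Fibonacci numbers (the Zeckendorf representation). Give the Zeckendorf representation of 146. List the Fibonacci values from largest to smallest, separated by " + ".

144 + 2

144 ≤ 146 < 233, so take 144; remainder 2
2 ≤ 2 < 3, so take 2; remainder 0
So 146 = 144 + 2, with no two terms consecutive in the sequence.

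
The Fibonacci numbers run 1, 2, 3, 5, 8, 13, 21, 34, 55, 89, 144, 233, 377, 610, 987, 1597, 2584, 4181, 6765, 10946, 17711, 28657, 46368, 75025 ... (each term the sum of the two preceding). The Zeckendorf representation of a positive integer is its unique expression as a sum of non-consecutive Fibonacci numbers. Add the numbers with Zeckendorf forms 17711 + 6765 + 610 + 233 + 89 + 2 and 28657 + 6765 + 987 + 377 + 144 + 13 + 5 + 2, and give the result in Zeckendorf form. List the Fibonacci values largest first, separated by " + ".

46368 + 10946 + 4181 + 610 + 233 + 21 + 1

The two numbers are 25410 and 36950, so their sum is 62360.
Repeatedly subtract the largest Fibonacci number that fits:
take 46368 (≤ 62360); 62360 − 46368 = 15992
take 10946 (≤ 15992); 15992 − 10946 = 5046
take 4181 (≤ 5046); 5046 − 4181 = 865
take 610 (≤ 865); 865 − 610 = 255
take 233 (≤ 255); 255 − 233 = 22
take 21 (≤ 22); 22 − 21 = 1
take 1 (≤ 1); 1 − 1 = 0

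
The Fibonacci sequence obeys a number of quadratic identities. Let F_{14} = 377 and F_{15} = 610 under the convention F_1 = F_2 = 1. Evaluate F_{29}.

By F_{2k+1} = F_k² + F_{k+1}²: F_{29} = 377² + 610² = 142129 + 372100 = 514229.

514229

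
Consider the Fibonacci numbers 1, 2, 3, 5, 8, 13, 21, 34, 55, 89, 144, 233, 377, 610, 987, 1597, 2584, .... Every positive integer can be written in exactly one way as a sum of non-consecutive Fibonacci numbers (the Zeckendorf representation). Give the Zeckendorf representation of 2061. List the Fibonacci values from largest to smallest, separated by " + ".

1597 + 377 + 55 + 21 + 8 + 3

Repeatedly subtract the largest Fibonacci number that fits:
1597 ≤ 2061 < 2584, so take 1597; remainder 464
377 ≤ 464 < 610, so take 377; remainder 87
55 ≤ 87 < 89, so take 55; remainder 32
21 ≤ 32 < 34, so take 21; remainder 11
8 ≤ 11 < 13, so take 8; remainder 3
3 ≤ 3 < 5, so take 3; remainder 0
So 2061 = 1597 + 377 + 55 + 21 + 8 + 3, with no two terms consecutive in the sequence.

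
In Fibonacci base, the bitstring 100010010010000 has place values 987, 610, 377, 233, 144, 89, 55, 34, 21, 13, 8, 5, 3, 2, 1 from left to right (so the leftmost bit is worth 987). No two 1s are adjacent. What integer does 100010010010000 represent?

Summing the place values of the 1 bits: 987 + 144 + 34 + 8 = 1173.

1173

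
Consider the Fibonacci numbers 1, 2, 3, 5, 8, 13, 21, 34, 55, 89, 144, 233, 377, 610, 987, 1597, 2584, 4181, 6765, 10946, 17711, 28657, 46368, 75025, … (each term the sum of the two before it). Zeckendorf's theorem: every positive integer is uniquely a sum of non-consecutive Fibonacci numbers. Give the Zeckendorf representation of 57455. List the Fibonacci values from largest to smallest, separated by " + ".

46368 + 10946 + 89 + 34 + 13 + 5

subtract 46368 from 57455: 11087 remains
subtract 10946 from 11087: 141 remains
subtract 89 from 141: 52 remains
subtract 34 from 52: 18 remains
subtract 13 from 18: 5 remains
subtract 5 from 5: 0 remains
So 57455 = 46368 + 10946 + 89 + 34 + 13 + 5, with no two terms consecutive in the sequence.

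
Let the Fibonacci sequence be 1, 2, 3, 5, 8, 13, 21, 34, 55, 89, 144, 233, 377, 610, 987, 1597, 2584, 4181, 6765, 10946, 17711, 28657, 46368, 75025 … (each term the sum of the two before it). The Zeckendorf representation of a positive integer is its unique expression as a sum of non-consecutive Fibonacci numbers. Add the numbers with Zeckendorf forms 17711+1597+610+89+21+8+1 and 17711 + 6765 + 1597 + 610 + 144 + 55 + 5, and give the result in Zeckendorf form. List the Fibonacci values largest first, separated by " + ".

46368 + 377 + 144 + 34 + 1

The two numbers are 20037 and 26887, so their sum is 46924.
Greedy algorithm:
take 46368 (≤ 46924); 46924 − 46368 = 556
take 377 (≤ 556); 556 − 377 = 179
take 144 (≤ 179); 179 − 144 = 35
take 34 (≤ 35); 35 − 34 = 1
take 1 (≤ 1); 1 − 1 = 0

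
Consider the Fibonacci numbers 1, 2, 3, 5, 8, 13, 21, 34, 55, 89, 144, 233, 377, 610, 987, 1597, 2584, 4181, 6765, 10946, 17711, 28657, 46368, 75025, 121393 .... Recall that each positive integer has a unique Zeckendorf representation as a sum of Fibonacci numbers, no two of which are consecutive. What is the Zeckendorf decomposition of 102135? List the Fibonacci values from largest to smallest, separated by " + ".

102135: greatest Fibonacci not exceeding it is 75025, leaving 27110
27110: greatest Fibonacci not exceeding it is 17711, leaving 9399
9399: greatest Fibonacci not exceeding it is 6765, leaving 2634
2634: greatest Fibonacci not exceeding it is 2584, leaving 50
50: greatest Fibonacci not exceeding it is 34, leaving 16
16: greatest Fibonacci not exceeding it is 13, leaving 3
3: greatest Fibonacci not exceeding it is 3, leaving 0
So 102135 = 75025 + 17711 + 6765 + 2584 + 34 + 13 + 3, with no two terms consecutive in the sequence.

75025 + 17711 + 6765 + 2584 + 34 + 13 + 3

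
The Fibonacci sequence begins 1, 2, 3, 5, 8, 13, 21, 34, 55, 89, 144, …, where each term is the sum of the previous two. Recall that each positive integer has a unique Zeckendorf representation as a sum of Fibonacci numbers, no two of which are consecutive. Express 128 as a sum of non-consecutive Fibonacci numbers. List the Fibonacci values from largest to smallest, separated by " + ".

89 ≤ 128 < 144, so take 89; remainder 39
34 ≤ 39 < 55, so take 34; remainder 5
5 ≤ 5 < 8, so take 5; remainder 0
So 128 = 89 + 34 + 5, with no two terms consecutive in the sequence.

89 + 34 + 5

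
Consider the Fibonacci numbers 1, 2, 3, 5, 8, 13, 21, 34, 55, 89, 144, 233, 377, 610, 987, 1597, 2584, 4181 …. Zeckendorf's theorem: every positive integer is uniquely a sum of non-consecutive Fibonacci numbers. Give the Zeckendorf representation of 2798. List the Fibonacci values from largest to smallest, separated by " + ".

2584 + 144 + 55 + 13 + 2

Greedily peel off the largest Fibonacci term at each step:
2798 − 2584 = 214
214 − 144 = 70
70 − 55 = 15
15 − 13 = 2
2 − 2 = 0
So 2798 = 2584 + 144 + 55 + 13 + 2, with no two terms consecutive in the sequence.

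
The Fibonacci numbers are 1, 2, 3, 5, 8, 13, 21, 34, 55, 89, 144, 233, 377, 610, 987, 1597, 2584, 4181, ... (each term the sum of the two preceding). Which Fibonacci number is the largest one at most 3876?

2584 ≤ 3876 < 4181, so the largest Fibonacci number not exceeding 3876 is 2584.

2584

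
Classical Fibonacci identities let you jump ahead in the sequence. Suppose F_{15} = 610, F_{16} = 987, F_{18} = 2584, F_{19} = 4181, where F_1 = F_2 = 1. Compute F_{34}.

5702887

By the addition formula F_{m+n} = F_m F_{n+1} + F_{m−1} F_n with m=19, n=15: F_{34} = 4181·987 + 2584·610 = 4126647 + 1576240 = 5702887.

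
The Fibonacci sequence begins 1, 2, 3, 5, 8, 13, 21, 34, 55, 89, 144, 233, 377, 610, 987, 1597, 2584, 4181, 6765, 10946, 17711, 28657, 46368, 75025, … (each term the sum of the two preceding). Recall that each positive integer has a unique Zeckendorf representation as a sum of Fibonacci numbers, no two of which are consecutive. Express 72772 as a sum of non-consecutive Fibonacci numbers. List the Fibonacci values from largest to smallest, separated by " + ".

46368 + 17711 + 6765 + 1597 + 233 + 89 + 8 + 1

Greedy algorithm:
46368 ≤ 72772 < 75025, so take 46368; remainder 26404
17711 ≤ 26404 < 28657, so take 17711; remainder 8693
6765 ≤ 8693 < 10946, so take 6765; remainder 1928
1597 ≤ 1928 < 2584, so take 1597; remainder 331
233 ≤ 331 < 377, so take 233; remainder 98
89 ≤ 98 < 144, so take 89; remainder 9
8 ≤ 9 < 13, so take 8; remainder 1
1 ≤ 1 < 2, so take 1; remainder 0
So 72772 = 46368 + 17711 + 6765 + 1597 + 233 + 89 + 8 + 1, with no two terms consecutive in the sequence.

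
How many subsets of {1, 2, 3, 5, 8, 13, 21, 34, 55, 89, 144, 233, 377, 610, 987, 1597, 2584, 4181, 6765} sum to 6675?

5

Each representation comes from the Zeckendorf form by replacing some F_k with F_{k−1} + F_{k−2} where possible.
6675 = 4181+1597+610+233+34+13+5+2 = 4181+1597+610+144+89+34+13+5+2 = 4181+1597+377+233+144+89+34+13+5+2 = 4181+987+610+377+233+144+89+34+13+5+2 = … (1 more), for 5 in all.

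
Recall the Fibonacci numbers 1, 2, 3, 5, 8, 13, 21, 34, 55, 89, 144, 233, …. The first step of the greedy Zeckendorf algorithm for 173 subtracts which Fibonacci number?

144

144 ≤ 173 < 233, so the largest Fibonacci number not exceeding 173 is 144.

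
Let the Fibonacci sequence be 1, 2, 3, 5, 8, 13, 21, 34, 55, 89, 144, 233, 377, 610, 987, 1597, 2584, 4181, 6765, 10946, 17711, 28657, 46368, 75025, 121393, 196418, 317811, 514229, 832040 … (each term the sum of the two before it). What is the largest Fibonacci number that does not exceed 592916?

514229

514229 ≤ 592916 < 832040, so the largest Fibonacci number not exceeding 592916 is 514229.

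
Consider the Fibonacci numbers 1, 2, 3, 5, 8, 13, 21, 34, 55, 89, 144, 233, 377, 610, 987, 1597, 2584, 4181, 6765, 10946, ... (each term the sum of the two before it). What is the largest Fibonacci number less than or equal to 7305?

6765 ≤ 7305 < 10946, so the largest Fibonacci number not exceeding 7305 is 6765.

6765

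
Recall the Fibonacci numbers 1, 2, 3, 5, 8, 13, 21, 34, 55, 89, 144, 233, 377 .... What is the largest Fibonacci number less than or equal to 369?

233

233 ≤ 369 < 377, so the largest Fibonacci number not exceeding 369 is 233.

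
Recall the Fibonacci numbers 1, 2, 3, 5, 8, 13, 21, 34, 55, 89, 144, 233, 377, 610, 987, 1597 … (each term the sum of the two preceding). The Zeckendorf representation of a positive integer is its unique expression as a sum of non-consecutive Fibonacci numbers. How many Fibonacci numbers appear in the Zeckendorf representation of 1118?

Greedy algorithm:
1118: greatest Fibonacci not exceeding it is 987, leaving 131
131: greatest Fibonacci not exceeding it is 89, leaving 42
42: greatest Fibonacci not exceeding it is 34, leaving 8
8: greatest Fibonacci not exceeding it is 8, leaving 0
1118 = 987 + 89 + 34 + 8, which has 4 terms.

4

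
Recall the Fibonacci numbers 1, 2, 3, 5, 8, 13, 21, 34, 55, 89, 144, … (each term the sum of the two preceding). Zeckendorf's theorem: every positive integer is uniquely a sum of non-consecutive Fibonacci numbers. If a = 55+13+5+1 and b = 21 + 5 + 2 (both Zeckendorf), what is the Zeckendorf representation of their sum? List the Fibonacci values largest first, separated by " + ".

89 + 13

The two numbers are 74 and 28, so their sum is 102.
102 − 89 = 13
13 − 13 = 0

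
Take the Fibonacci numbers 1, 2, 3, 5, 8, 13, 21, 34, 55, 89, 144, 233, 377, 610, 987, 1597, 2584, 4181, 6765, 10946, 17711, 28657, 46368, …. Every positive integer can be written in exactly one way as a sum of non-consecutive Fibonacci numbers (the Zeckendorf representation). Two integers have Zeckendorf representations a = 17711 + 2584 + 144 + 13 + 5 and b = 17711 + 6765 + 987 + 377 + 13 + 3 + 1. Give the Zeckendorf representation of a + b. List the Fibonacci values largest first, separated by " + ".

The two numbers are 20457 and 25857, so their sum is 46314.
46314: greatest Fibonacci not exceeding it is 28657, leaving 17657
17657: greatest Fibonacci not exceeding it is 10946, leaving 6711
6711: greatest Fibonacci not exceeding it is 4181, leaving 2530
2530: greatest Fibonacci not exceeding it is 1597, leaving 933
933: greatest Fibonacci not exceeding it is 610, leaving 323
323: greatest Fibonacci not exceeding it is 233, leaving 90
90: greatest Fibonacci not exceeding it is 89, leaving 1
1: greatest Fibonacci not exceeding it is 1, leaving 0

28657 + 10946 + 4181 + 1597 + 610 + 233 + 89 + 1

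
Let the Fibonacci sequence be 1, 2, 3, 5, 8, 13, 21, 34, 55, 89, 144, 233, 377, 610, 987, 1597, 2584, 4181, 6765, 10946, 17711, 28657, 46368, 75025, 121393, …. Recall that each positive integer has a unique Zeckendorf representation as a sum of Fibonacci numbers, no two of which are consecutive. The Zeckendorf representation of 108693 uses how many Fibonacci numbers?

Greedily peel off the largest Fibonacci term at each step:
take 75025 (≤ 108693); 108693 − 75025 = 33668
take 28657 (≤ 33668); 33668 − 28657 = 5011
take 4181 (≤ 5011); 5011 − 4181 = 830
take 610 (≤ 830); 830 − 610 = 220
take 144 (≤ 220); 220 − 144 = 76
take 55 (≤ 76); 76 − 55 = 21
take 21 (≤ 21); 21 − 21 = 0
108693 = 75025 + 28657 + 4181 + 610 + 144 + 55 + 21, which has 7 terms.

7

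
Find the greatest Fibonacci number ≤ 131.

89 ≤ 131 < 144, so the largest Fibonacci number not exceeding 131 is 89.

89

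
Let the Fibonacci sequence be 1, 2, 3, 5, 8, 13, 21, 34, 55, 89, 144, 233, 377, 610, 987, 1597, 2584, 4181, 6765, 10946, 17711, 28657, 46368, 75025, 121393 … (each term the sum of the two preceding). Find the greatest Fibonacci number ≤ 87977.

75025 ≤ 87977 < 121393, so the largest Fibonacci number not exceeding 87977 is 75025.

75025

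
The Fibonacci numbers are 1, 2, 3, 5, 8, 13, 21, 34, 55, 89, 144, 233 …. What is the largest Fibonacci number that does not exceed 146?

144

144 ≤ 146 < 233, so the largest Fibonacci number not exceeding 146 is 144.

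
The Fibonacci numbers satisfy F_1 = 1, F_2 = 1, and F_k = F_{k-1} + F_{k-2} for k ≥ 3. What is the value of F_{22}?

Iterating the recurrence up to F_{17} = 1597 and F_{16} = 987:
F_{18} = F_{17} + F_{16} = 1597 + 987 = 2584
F_{19} = F_{18} + F_{17} = 2584 + 1597 = 4181
F_{20} = F_{19} + F_{18} = 4181 + 2584 = 6765
F_{21} = F_{20} + F_{19} = 6765 + 4181 = 10946
F_{22} = F_{21} + F_{20} = 10946 + 6765 = 17711

17711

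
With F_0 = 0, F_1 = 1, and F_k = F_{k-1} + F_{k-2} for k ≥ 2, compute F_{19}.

4181

Iterating the recurrence up to F_{12} = 144 and F_{11} = 89:
F_{13} = F_{12} + F_{11} = 144 + 89 = 233
F_{14} = F_{13} + F_{12} = 233 + 144 = 377
F_{15} = F_{14} + F_{13} = 377 + 233 = 610
F_{16} = F_{15} + F_{14} = 610 + 377 = 987
F_{17} = F_{16} + F_{15} = 987 + 610 = 1597
F_{18} = F_{17} + F_{16} = 1597 + 987 = 2584
F_{19} = F_{18} + F_{17} = 2584 + 1597 = 4181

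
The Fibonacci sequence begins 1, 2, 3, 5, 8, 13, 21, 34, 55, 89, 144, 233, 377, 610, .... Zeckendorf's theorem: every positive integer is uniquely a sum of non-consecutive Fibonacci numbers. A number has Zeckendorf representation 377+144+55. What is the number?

576

377+144+55 = 576.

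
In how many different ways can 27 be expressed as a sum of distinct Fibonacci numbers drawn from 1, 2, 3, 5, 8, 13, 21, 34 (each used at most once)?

4

Each representation comes from the Zeckendorf form by replacing some F_k with F_{k−1} + F_{k−2} where possible.
27 = 21+5+1 = 21+3+2+1 = 13+8+5+1 = 13+8+3+2+1 — 4 representations.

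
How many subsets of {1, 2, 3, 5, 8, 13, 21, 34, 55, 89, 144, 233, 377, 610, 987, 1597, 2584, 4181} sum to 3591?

9

Starting from the Zeckendorf form and repeatedly splitting a term F_k into F_{k−1} + F_{k−2} (when neither is already used) reaches every representation.
3591 = 2584+987+13+5+2 = 2584+610+377+13+5+2 = 2584+610+233+144+13+5+2 = … (6 more), for 9 in all.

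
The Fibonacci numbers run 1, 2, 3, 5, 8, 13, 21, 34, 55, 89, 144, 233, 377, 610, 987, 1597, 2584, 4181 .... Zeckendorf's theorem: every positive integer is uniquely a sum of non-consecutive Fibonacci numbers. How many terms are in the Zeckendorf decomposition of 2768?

5

subtract 2584 from 2768: 184 remains
subtract 144 from 184: 40 remains
subtract 34 from 40: 6 remains
subtract 5 from 6: 1 remains
subtract 1 from 1: 0 remains
2768 = 2584 + 144 + 34 + 5 + 1, which has 5 terms.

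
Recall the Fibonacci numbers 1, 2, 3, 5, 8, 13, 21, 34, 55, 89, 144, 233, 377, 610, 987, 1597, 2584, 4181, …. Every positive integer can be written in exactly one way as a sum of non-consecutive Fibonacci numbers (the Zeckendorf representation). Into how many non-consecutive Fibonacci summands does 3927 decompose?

5

largest Fibonacci ≤ 3927 is 2584; 3927 − 2584 = 1343
largest Fibonacci ≤ 1343 is 987; 1343 − 987 = 356
largest Fibonacci ≤ 356 is 233; 356 − 233 = 123
largest Fibonacci ≤ 123 is 89; 123 − 89 = 34
largest Fibonacci ≤ 34 is 34; 34 − 34 = 0
3927 = 2584 + 987 + 233 + 89 + 34, which has 5 terms.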